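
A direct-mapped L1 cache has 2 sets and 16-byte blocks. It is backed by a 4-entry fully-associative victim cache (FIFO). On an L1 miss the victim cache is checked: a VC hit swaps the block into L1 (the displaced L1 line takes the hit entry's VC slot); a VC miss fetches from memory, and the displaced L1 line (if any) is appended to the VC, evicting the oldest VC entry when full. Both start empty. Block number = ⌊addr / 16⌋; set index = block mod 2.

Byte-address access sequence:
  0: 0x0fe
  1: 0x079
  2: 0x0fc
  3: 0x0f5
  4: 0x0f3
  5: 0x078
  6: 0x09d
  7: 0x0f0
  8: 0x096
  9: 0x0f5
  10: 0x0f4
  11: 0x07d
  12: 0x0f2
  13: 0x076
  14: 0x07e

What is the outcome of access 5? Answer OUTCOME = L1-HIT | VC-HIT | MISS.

0: 0xfe (blk 15, set 1) → MISS  vc=[]
1: 0x79 (blk 7, set 1) → MISS  vc=[15]
2: 0xfc (blk 15, set 1) → VC-HIT  vc=[7]
3: 0xf5 (blk 15, set 1) → L1-HIT  vc=[7]
4: 0xf3 (blk 15, set 1) → L1-HIT  vc=[7]
5: 0x78 (blk 7, set 1) → VC-HIT  vc=[15]
6: 0x9d (blk 9, set 1) → MISS  vc=[15, 7]
7: 0xf0 (blk 15, set 1) → VC-HIT  vc=[9, 7]
8: 0x96 (blk 9, set 1) → VC-HIT  vc=[15, 7]
9: 0xf5 (blk 15, set 1) → VC-HIT  vc=[9, 7]
10: 0xf4 (blk 15, set 1) → L1-HIT  vc=[9, 7]
11: 0x7d (blk 7, set 1) → VC-HIT  vc=[9, 15]
12: 0xf2 (blk 15, set 1) → VC-HIT  vc=[9, 7]
13: 0x76 (blk 7, set 1) → VC-HIT  vc=[9, 15]
14: 0x7e (blk 7, set 1) → L1-HIT  vc=[9, 15]

OUTCOME = VC-HIT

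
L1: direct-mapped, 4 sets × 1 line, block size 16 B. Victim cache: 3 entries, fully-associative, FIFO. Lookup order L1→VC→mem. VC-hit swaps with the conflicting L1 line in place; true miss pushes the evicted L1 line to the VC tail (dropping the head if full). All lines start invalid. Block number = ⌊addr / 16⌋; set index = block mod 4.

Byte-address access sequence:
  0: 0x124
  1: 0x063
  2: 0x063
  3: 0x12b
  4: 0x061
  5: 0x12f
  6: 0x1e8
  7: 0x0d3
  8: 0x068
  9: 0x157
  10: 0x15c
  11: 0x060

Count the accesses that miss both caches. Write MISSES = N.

MISSES = 5

0: 0x124 (blk 18, set 2) → MISS  vc=[]
1: 0x63 (blk 6, set 2) → MISS  vc=[18]
2: 0x63 (blk 6, set 2) → L1-HIT  vc=[18]
3: 0x12b (blk 18, set 2) → VC-HIT  vc=[6]
4: 0x61 (blk 6, set 2) → VC-HIT  vc=[18]
5: 0x12f (blk 18, set 2) → VC-HIT  vc=[6]
6: 0x1e8 (blk 30, set 2) → MISS  vc=[6, 18]
7: 0xd3 (blk 13, set 1) → MISS  vc=[6, 18]
8: 0x68 (blk 6, set 2) → VC-HIT  vc=[30, 18]
9: 0x157 (blk 21, set 1) → MISS  vc=[30, 18, 13]
10: 0x15c (blk 21, set 1) → L1-HIT  vc=[30, 18, 13]
11: 0x60 (blk 6, set 2) → L1-HIT  vc=[30, 18, 13]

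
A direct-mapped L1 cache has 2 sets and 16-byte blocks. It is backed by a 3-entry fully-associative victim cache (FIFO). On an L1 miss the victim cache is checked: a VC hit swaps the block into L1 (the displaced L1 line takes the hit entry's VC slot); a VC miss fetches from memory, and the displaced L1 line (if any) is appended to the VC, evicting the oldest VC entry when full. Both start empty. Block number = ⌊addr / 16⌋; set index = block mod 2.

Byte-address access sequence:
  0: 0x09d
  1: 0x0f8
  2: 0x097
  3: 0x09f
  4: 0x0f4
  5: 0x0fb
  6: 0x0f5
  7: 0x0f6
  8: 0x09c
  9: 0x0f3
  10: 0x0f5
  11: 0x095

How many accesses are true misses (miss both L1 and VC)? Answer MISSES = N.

  [0] addr=0x9d blk=9 s=1: MISS | VC []
  [1] addr=0xf8 blk=15 s=1: MISS | VC [9]
  [2] addr=0x97 blk=9 s=1: VC-HIT | VC [15]
  [3] addr=0x9f blk=9 s=1: L1-HIT | VC [15]
  [4] addr=0xf4 blk=15 s=1: VC-HIT | VC [9]
  [5] addr=0xfb blk=15 s=1: L1-HIT | VC [9]
  [6] addr=0xf5 blk=15 s=1: L1-HIT | VC [9]
  [7] addr=0xf6 blk=15 s=1: L1-HIT | VC [9]
  [8] addr=0x9c blk=9 s=1: VC-HIT | VC [15]
  [9] addr=0xf3 blk=15 s=1: VC-HIT | VC [9]
  [10] addr=0xf5 blk=15 s=1: L1-HIT | VC [9]
  [11] addr=0x95 blk=9 s=1: VC-HIT | VC [15]

MISSES = 2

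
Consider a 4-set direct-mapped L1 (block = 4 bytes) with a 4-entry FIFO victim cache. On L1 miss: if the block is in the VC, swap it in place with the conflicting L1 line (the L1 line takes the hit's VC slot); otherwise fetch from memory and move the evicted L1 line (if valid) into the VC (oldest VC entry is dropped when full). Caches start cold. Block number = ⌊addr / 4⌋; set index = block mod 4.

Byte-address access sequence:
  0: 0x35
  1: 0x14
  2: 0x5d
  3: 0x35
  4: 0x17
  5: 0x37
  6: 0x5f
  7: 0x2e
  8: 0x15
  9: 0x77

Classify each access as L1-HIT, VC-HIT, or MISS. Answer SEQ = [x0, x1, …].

SEQ = [MISS, MISS, MISS, VC-HIT, VC-HIT, VC-HIT, L1-HIT, MISS, VC-HIT, MISS]

0: 0x35 (blk 13, set 1) → MISS  vc=[]
1: 0x14 (blk 5, set 1) → MISS  vc=[13]
2: 0x5d (blk 23, set 3) → MISS  vc=[13]
3: 0x35 (blk 13, set 1) → VC-HIT  vc=[5]
4: 0x17 (blk 5, set 1) → VC-HIT  vc=[13]
5: 0x37 (blk 13, set 1) → VC-HIT  vc=[5]
6: 0x5f (blk 23, set 3) → L1-HIT  vc=[5]
7: 0x2e (blk 11, set 3) → MISS  vc=[5, 23]
8: 0x15 (blk 5, set 1) → VC-HIT  vc=[13, 23]
9: 0x77 (blk 29, set 1) → MISS  vc=[13, 23, 5]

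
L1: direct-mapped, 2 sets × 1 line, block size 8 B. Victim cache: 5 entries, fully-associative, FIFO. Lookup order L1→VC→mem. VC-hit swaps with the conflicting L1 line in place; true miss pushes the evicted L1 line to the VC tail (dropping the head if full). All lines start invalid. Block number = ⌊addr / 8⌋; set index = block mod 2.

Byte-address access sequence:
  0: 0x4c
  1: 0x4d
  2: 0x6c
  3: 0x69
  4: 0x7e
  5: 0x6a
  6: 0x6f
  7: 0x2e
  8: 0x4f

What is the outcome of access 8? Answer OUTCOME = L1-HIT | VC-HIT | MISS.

OUTCOME = VC-HIT

  [0] addr=0x4c blk=9 s=1: MISS | VC []
  [1] addr=0x4d blk=9 s=1: L1-HIT | VC []
  [2] addr=0x6c blk=13 s=1: MISS | VC [9]
  [3] addr=0x69 blk=13 s=1: L1-HIT | VC [9]
  [4] addr=0x7e blk=15 s=1: MISS | VC [9, 13]
  [5] addr=0x6a blk=13 s=1: VC-HIT | VC [9, 15]
  [6] addr=0x6f blk=13 s=1: L1-HIT | VC [9, 15]
  [7] addr=0x2e blk=5 s=1: MISS | VC [9, 15, 13]
  [8] addr=0x4f blk=9 s=1: VC-HIT | VC [5, 15, 13]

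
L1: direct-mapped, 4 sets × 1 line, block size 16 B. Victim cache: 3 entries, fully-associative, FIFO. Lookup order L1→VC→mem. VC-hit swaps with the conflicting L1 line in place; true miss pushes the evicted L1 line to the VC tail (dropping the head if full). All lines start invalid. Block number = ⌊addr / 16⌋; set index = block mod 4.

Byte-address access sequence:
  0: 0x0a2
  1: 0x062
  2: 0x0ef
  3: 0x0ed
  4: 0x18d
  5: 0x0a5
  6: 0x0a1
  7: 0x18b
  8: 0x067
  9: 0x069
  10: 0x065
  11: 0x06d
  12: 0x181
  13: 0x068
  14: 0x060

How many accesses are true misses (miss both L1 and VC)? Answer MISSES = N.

MISSES = 4

  [0] addr=0xa2 blk=10 s=2: MISS | VC []
  [1] addr=0x62 blk=6 s=2: MISS | VC [10]
  [2] addr=0xef blk=14 s=2: MISS | VC [10, 6]
  [3] addr=0xed blk=14 s=2: L1-HIT | VC [10, 6]
  [4] addr=0x18d blk=24 s=0: MISS | VC [10, 6]
  [5] addr=0xa5 blk=10 s=2: VC-HIT | VC [14, 6]
  [6] addr=0xa1 blk=10 s=2: L1-HIT | VC [14, 6]
  [7] addr=0x18b blk=24 s=0: L1-HIT | VC [14, 6]
  [8] addr=0x67 blk=6 s=2: VC-HIT | VC [14, 10]
  [9] addr=0x69 blk=6 s=2: L1-HIT | VC [14, 10]
  [10] addr=0x65 blk=6 s=2: L1-HIT | VC [14, 10]
  [11] addr=0x6d blk=6 s=2: L1-HIT | VC [14, 10]
  [12] addr=0x181 blk=24 s=0: L1-HIT | VC [14, 10]
  [13] addr=0x68 blk=6 s=2: L1-HIT | VC [14, 10]
  [14] addr=0x60 blk=6 s=2: L1-HIT | VC [14, 10]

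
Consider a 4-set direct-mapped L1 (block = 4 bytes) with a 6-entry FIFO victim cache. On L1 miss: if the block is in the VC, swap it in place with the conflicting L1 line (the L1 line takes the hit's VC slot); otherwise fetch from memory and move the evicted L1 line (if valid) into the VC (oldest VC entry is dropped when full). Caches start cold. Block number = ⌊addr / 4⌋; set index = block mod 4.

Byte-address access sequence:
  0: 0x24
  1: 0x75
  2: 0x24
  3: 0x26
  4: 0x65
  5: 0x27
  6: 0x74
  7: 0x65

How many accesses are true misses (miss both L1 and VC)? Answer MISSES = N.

MISSES = 3

#0 0x24→b9/s1 MISS; vc=[]
#1 0x75→b29/s1 MISS; vc=[9]
#2 0x24→b9/s1 VC-HIT; vc=[29]
#3 0x26→b9/s1 L1-HIT; vc=[29]
#4 0x65→b25/s1 MISS; vc=[29,9]
#5 0x27→b9/s1 VC-HIT; vc=[29,25]
#6 0x74→b29/s1 VC-HIT; vc=[9,25]
#7 0x65→b25/s1 VC-HIT; vc=[9,29]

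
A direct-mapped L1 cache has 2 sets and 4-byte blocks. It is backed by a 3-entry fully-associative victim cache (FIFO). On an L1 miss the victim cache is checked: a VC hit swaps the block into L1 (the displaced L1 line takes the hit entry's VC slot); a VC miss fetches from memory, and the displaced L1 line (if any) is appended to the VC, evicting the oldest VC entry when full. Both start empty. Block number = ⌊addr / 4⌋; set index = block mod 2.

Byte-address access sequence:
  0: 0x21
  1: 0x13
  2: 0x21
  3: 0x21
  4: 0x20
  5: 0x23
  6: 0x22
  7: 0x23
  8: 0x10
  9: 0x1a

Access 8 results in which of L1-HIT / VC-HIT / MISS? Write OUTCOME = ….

OUTCOME = VC-HIT

  [0] addr=0x21 blk=8 s=0: MISS | VC []
  [1] addr=0x13 blk=4 s=0: MISS | VC [8]
  [2] addr=0x21 blk=8 s=0: VC-HIT | VC [4]
  [3] addr=0x21 blk=8 s=0: L1-HIT | VC [4]
  [4] addr=0x20 blk=8 s=0: L1-HIT | VC [4]
  [5] addr=0x23 blk=8 s=0: L1-HIT | VC [4]
  [6] addr=0x22 blk=8 s=0: L1-HIT | VC [4]
  [7] addr=0x23 blk=8 s=0: L1-HIT | VC [4]
  [8] addr=0x10 blk=4 s=0: VC-HIT | VC [8]
  [9] addr=0x1a blk=6 s=0: MISS | VC [8, 4]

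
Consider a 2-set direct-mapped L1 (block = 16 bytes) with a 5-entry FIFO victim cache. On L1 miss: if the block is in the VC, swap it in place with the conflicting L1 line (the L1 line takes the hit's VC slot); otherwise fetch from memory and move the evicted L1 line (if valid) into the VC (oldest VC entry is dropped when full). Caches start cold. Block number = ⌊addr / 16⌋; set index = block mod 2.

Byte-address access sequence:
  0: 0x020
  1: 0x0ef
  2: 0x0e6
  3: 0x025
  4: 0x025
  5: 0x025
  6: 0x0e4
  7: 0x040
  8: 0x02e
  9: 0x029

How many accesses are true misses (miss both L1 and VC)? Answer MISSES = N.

0: 0x20 (blk 2, set 0) → MISS  vc=[]
1: 0xef (blk 14, set 0) → MISS  vc=[2]
2: 0xe6 (blk 14, set 0) → L1-HIT  vc=[2]
3: 0x25 (blk 2, set 0) → VC-HIT  vc=[14]
4: 0x25 (blk 2, set 0) → L1-HIT  vc=[14]
5: 0x25 (blk 2, set 0) → L1-HIT  vc=[14]
6: 0xe4 (blk 14, set 0) → VC-HIT  vc=[2]
7: 0x40 (blk 4, set 0) → MISS  vc=[2, 14]
8: 0x2e (blk 2, set 0) → VC-HIT  vc=[4, 14]
9: 0x29 (blk 2, set 0) → L1-HIT  vc=[4, 14]

MISSES = 3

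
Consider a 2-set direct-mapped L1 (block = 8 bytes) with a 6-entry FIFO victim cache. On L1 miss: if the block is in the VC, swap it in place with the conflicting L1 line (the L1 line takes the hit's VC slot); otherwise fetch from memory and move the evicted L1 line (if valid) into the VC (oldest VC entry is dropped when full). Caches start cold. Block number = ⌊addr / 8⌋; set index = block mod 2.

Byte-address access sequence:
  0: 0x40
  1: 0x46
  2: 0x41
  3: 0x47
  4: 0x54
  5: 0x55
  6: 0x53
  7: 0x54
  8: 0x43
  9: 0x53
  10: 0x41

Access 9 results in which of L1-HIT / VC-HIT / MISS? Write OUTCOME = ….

#0 0x40→b8/s0 MISS; vc=[]
#1 0x46→b8/s0 L1-HIT; vc=[]
#2 0x41→b8/s0 L1-HIT; vc=[]
#3 0x47→b8/s0 L1-HIT; vc=[]
#4 0x54→b10/s0 MISS; vc=[8]
#5 0x55→b10/s0 L1-HIT; vc=[8]
#6 0x53→b10/s0 L1-HIT; vc=[8]
#7 0x54→b10/s0 L1-HIT; vc=[8]
#8 0x43→b8/s0 VC-HIT; vc=[10]
#9 0x53→b10/s0 VC-HIT; vc=[8]
#10 0x41→b8/s0 VC-HIT; vc=[10]

OUTCOME = VC-HIT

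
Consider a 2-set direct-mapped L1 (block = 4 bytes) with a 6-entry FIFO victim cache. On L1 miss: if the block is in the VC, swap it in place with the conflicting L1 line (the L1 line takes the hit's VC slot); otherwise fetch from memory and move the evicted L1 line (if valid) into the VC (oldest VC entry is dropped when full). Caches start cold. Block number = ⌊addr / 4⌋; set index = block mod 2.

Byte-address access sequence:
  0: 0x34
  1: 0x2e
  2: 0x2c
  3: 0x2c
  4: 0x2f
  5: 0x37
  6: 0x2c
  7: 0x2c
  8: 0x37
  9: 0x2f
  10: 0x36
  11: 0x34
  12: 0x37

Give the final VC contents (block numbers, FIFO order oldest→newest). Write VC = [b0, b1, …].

  [0] addr=0x34 blk=13 s=1: MISS | VC []
  [1] addr=0x2e blk=11 s=1: MISS | VC [13]
  [2] addr=0x2c blk=11 s=1: L1-HIT | VC [13]
  [3] addr=0x2c blk=11 s=1: L1-HIT | VC [13]
  [4] addr=0x2f blk=11 s=1: L1-HIT | VC [13]
  [5] addr=0x37 blk=13 s=1: VC-HIT | VC [11]
  [6] addr=0x2c blk=11 s=1: VC-HIT | VC [13]
  [7] addr=0x2c blk=11 s=1: L1-HIT | VC [13]
  [8] addr=0x37 blk=13 s=1: VC-HIT | VC [11]
  [9] addr=0x2f blk=11 s=1: VC-HIT | VC [13]
  [10] addr=0x36 blk=13 s=1: VC-HIT | VC [11]
  [11] addr=0x34 blk=13 s=1: L1-HIT | VC [11]
  [12] addr=0x37 blk=13 s=1: L1-HIT | VC [11]

VC = [11]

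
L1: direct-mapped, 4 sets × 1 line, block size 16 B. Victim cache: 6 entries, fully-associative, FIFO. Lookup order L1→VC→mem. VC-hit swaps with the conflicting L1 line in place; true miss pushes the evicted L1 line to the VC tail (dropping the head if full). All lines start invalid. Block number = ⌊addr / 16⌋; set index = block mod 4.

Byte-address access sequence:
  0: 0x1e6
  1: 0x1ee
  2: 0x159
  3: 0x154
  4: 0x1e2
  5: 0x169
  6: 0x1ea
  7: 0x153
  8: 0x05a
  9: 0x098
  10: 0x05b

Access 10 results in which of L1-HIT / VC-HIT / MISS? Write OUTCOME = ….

0: 0x1e6 (blk 30, set 2) → MISS  vc=[]
1: 0x1ee (blk 30, set 2) → L1-HIT  vc=[]
2: 0x159 (blk 21, set 1) → MISS  vc=[]
3: 0x154 (blk 21, set 1) → L1-HIT  vc=[]
4: 0x1e2 (blk 30, set 2) → L1-HIT  vc=[]
5: 0x169 (blk 22, set 2) → MISS  vc=[30]
6: 0x1ea (blk 30, set 2) → VC-HIT  vc=[22]
7: 0x153 (blk 21, set 1) → L1-HIT  vc=[22]
8: 0x5a (blk 5, set 1) → MISS  vc=[22, 21]
9: 0x98 (blk 9, set 1) → MISS  vc=[22, 21, 5]
10: 0x5b (blk 5, set 1) → VC-HIT  vc=[22, 21, 9]

OUTCOME = VC-HIT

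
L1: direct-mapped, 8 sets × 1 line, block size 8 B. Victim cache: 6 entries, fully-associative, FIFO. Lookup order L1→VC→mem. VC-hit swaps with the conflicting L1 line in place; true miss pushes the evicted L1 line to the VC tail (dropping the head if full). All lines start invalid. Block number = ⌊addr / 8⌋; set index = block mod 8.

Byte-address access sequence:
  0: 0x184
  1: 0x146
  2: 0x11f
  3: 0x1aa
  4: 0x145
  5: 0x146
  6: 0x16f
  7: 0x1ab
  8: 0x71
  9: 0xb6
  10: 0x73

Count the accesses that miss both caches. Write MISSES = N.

MISSES = 7

  [0] addr=0x184 blk=48 s=0: MISS | VC []
  [1] addr=0x146 blk=40 s=0: MISS | VC [48]
  [2] addr=0x11f blk=35 s=3: MISS | VC [48]
  [3] addr=0x1aa blk=53 s=5: MISS | VC [48]
  [4] addr=0x145 blk=40 s=0: L1-HIT | VC [48]
  [5] addr=0x146 blk=40 s=0: L1-HIT | VC [48]
  [6] addr=0x16f blk=45 s=5: MISS | VC [48, 53]
  [7] addr=0x1ab blk=53 s=5: VC-HIT | VC [48, 45]
  [8] addr=0x71 blk=14 s=6: MISS | VC [48, 45]
  [9] addr=0xb6 blk=22 s=6: MISS | VC [48, 45, 14]
  [10] addr=0x73 blk=14 s=6: VC-HIT | VC [48, 45, 22]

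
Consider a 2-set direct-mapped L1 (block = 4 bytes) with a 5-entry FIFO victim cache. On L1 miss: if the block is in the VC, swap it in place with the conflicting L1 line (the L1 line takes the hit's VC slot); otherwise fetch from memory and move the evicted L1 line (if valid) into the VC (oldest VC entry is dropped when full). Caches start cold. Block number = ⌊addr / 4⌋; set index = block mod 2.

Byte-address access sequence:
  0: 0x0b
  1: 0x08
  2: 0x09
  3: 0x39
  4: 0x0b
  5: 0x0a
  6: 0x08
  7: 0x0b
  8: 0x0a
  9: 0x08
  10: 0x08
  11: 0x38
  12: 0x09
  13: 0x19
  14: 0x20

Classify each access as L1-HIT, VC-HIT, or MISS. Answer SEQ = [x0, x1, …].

#0 0xb→b2/s0 MISS; vc=[]
#1 0x8→b2/s0 L1-HIT; vc=[]
#2 0x9→b2/s0 L1-HIT; vc=[]
#3 0x39→b14/s0 MISS; vc=[2]
#4 0xb→b2/s0 VC-HIT; vc=[14]
#5 0xa→b2/s0 L1-HIT; vc=[14]
#6 0x8→b2/s0 L1-HIT; vc=[14]
#7 0xb→b2/s0 L1-HIT; vc=[14]
#8 0xa→b2/s0 L1-HIT; vc=[14]
#9 0x8→b2/s0 L1-HIT; vc=[14]
#10 0x8→b2/s0 L1-HIT; vc=[14]
#11 0x38→b14/s0 VC-HIT; vc=[2]
#12 0x9→b2/s0 VC-HIT; vc=[14]
#13 0x19→b6/s0 MISS; vc=[14,2]
#14 0x20→b8/s0 MISS; vc=[14,2,6]

SEQ = [MISS, L1-HIT, L1-HIT, MISS, VC-HIT, L1-HIT, L1-HIT, L1-HIT, L1-HIT, L1-HIT, L1-HIT, VC-HIT, VC-HIT, MISS, MISS]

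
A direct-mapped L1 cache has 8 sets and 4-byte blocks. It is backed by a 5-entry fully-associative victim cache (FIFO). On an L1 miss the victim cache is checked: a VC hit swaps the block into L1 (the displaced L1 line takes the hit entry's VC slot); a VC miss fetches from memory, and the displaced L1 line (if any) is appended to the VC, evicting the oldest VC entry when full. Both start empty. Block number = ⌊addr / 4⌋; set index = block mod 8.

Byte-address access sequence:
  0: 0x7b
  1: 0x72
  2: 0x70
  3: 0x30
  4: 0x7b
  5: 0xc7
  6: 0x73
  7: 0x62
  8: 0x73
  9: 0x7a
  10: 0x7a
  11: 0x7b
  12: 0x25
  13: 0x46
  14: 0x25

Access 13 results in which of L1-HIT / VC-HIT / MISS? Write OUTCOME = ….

0: 0x7b (blk 30, set 6) → MISS  vc=[]
1: 0x72 (blk 28, set 4) → MISS  vc=[]
2: 0x70 (blk 28, set 4) → L1-HIT  vc=[]
3: 0x30 (blk 12, set 4) → MISS  vc=[28]
4: 0x7b (blk 30, set 6) → L1-HIT  vc=[28]
5: 0xc7 (blk 49, set 1) → MISS  vc=[28]
6: 0x73 (blk 28, set 4) → VC-HIT  vc=[12]
7: 0x62 (blk 24, set 0) → MISS  vc=[12]
8: 0x73 (blk 28, set 4) → L1-HIT  vc=[12]
9: 0x7a (blk 30, set 6) → L1-HIT  vc=[12]
10: 0x7a (blk 30, set 6) → L1-HIT  vc=[12]
11: 0x7b (blk 30, set 6) → L1-HIT  vc=[12]
12: 0x25 (blk 9, set 1) → MISS  vc=[12, 49]
13: 0x46 (blk 17, set 1) → MISS  vc=[12, 49, 9]
14: 0x25 (blk 9, set 1) → VC-HIT  vc=[12, 49, 17]

OUTCOME = MISS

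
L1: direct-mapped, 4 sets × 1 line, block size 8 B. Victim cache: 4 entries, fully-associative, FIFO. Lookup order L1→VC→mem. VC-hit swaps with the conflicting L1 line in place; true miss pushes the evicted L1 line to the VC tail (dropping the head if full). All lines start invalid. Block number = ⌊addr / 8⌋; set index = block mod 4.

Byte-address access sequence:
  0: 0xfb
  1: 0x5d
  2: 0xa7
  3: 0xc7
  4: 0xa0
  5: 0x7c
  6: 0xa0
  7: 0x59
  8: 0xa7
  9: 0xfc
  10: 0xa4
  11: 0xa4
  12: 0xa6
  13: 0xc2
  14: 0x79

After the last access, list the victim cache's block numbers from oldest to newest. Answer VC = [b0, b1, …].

VC = [11, 20, 31]

0: 0xfb (blk 31, set 3) → MISS  vc=[]
1: 0x5d (blk 11, set 3) → MISS  vc=[31]
2: 0xa7 (blk 20, set 0) → MISS  vc=[31]
3: 0xc7 (blk 24, set 0) → MISS  vc=[31, 20]
4: 0xa0 (blk 20, set 0) → VC-HIT  vc=[31, 24]
5: 0x7c (blk 15, set 3) → MISS  vc=[31, 24, 11]
6: 0xa0 (blk 20, set 0) → L1-HIT  vc=[31, 24, 11]
7: 0x59 (blk 11, set 3) → VC-HIT  vc=[31, 24, 15]
8: 0xa7 (blk 20, set 0) → L1-HIT  vc=[31, 24, 15]
9: 0xfc (blk 31, set 3) → VC-HIT  vc=[11, 24, 15]
10: 0xa4 (blk 20, set 0) → L1-HIT  vc=[11, 24, 15]
11: 0xa4 (blk 20, set 0) → L1-HIT  vc=[11, 24, 15]
12: 0xa6 (blk 20, set 0) → L1-HIT  vc=[11, 24, 15]
13: 0xc2 (blk 24, set 0) → VC-HIT  vc=[11, 20, 15]
14: 0x79 (blk 15, set 3) → VC-HIT  vc=[11, 20, 31]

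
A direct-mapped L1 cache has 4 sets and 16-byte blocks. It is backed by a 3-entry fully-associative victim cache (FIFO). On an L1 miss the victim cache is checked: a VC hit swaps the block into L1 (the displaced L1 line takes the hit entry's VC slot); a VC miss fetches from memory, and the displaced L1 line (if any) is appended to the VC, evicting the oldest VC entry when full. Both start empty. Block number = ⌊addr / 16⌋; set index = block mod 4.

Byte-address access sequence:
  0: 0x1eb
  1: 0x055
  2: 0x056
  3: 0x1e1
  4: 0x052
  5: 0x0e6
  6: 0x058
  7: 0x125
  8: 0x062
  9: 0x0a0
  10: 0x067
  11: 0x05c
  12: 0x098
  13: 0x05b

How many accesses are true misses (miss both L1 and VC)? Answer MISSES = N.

MISSES = 7

#0 0x1eb→b30/s2 MISS; vc=[]
#1 0x55→b5/s1 MISS; vc=[]
#2 0x56→b5/s1 L1-HIT; vc=[]
#3 0x1e1→b30/s2 L1-HIT; vc=[]
#4 0x52→b5/s1 L1-HIT; vc=[]
#5 0xe6→b14/s2 MISS; vc=[30]
#6 0x58→b5/s1 L1-HIT; vc=[30]
#7 0x125→b18/s2 MISS; vc=[30,14]
#8 0x62→b6/s2 MISS; vc=[30,14,18]
#9 0xa0→b10/s2 MISS; vc=[14,18,6]
#10 0x67→b6/s2 VC-HIT; vc=[14,18,10]
#11 0x5c→b5/s1 L1-HIT; vc=[14,18,10]
#12 0x98→b9/s1 MISS; vc=[18,10,5]
#13 0x5b→b5/s1 VC-HIT; vc=[18,10,9]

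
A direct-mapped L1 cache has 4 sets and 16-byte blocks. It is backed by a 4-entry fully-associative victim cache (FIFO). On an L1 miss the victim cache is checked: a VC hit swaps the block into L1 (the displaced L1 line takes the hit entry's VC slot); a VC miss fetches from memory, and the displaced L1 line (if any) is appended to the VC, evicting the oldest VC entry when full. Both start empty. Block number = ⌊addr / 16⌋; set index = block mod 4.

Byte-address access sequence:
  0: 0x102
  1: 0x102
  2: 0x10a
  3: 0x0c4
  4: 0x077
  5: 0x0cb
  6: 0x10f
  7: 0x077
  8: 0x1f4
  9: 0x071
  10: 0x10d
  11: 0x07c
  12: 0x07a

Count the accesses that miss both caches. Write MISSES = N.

#0 0x102→b16/s0 MISS; vc=[]
#1 0x102→b16/s0 L1-HIT; vc=[]
#2 0x10a→b16/s0 L1-HIT; vc=[]
#3 0xc4→b12/s0 MISS; vc=[16]
#4 0x77→b7/s3 MISS; vc=[16]
#5 0xcb→b12/s0 L1-HIT; vc=[16]
#6 0x10f→b16/s0 VC-HIT; vc=[12]
#7 0x77→b7/s3 L1-HIT; vc=[12]
#8 0x1f4→b31/s3 MISS; vc=[12,7]
#9 0x71→b7/s3 VC-HIT; vc=[12,31]
#10 0x10d→b16/s0 L1-HIT; vc=[12,31]
#11 0x7c→b7/s3 L1-HIT; vc=[12,31]
#12 0x7a→b7/s3 L1-HIT; vc=[12,31]

MISSES = 4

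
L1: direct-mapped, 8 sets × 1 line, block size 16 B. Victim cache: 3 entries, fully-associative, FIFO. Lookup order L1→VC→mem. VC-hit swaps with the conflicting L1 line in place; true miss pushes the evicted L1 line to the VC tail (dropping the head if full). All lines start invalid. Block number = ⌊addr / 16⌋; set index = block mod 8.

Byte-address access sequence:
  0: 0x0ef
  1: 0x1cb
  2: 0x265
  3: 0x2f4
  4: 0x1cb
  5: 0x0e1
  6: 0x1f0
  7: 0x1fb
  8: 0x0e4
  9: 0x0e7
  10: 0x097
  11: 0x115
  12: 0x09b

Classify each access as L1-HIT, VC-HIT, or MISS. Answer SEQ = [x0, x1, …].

  [0] addr=0xef blk=14 s=6: MISS | VC []
  [1] addr=0x1cb blk=28 s=4: MISS | VC []
  [2] addr=0x265 blk=38 s=6: MISS | VC [14]
  [3] addr=0x2f4 blk=47 s=7: MISS | VC [14]
  [4] addr=0x1cb blk=28 s=4: L1-HIT | VC [14]
  [5] addr=0xe1 blk=14 s=6: VC-HIT | VC [38]
  [6] addr=0x1f0 blk=31 s=7: MISS | VC [38, 47]
  [7] addr=0x1fb blk=31 s=7: L1-HIT | VC [38, 47]
  [8] addr=0xe4 blk=14 s=6: L1-HIT | VC [38, 47]
  [9] addr=0xe7 blk=14 s=6: L1-HIT | VC [38, 47]
  [10] addr=0x97 blk=9 s=1: MISS | VC [38, 47]
  [11] addr=0x115 blk=17 s=1: MISS | VC [38, 47, 9]
  [12] addr=0x9b blk=9 s=1: VC-HIT | VC [38, 47, 17]

SEQ = [MISS, MISS, MISS, MISS, L1-HIT, VC-HIT, MISS, L1-HIT, L1-HIT, L1-HIT, MISS, MISS, VC-HIT]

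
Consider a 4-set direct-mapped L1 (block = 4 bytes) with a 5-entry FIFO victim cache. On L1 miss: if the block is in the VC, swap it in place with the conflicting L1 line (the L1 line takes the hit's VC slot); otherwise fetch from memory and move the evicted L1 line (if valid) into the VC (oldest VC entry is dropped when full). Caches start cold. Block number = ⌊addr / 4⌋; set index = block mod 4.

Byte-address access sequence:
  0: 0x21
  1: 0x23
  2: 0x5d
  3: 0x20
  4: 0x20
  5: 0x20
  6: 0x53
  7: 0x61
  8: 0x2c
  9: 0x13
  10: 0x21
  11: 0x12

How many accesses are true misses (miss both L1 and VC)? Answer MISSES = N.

MISSES = 6

#0 0x21→b8/s0 MISS; vc=[]
#1 0x23→b8/s0 L1-HIT; vc=[]
#2 0x5d→b23/s3 MISS; vc=[]
#3 0x20→b8/s0 L1-HIT; vc=[]
#4 0x20→b8/s0 L1-HIT; vc=[]
#5 0x20→b8/s0 L1-HIT; vc=[]
#6 0x53→b20/s0 MISS; vc=[8]
#7 0x61→b24/s0 MISS; vc=[8,20]
#8 0x2c→b11/s3 MISS; vc=[8,20,23]
#9 0x13→b4/s0 MISS; vc=[8,20,23,24]
#10 0x21→b8/s0 VC-HIT; vc=[4,20,23,24]
#11 0x12→b4/s0 VC-HIT; vc=[8,20,23,24]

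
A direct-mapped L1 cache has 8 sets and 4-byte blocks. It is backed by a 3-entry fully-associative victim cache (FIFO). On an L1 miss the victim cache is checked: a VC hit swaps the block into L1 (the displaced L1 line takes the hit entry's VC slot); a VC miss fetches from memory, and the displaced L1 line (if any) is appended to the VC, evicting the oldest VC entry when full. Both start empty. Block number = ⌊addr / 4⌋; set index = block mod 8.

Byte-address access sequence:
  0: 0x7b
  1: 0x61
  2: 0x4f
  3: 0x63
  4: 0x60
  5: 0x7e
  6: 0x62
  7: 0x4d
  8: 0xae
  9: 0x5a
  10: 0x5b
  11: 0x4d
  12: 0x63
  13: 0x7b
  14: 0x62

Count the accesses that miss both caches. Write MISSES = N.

MISSES = 6

0: 0x7b (blk 30, set 6) → MISS  vc=[]
1: 0x61 (blk 24, set 0) → MISS  vc=[]
2: 0x4f (blk 19, set 3) → MISS  vc=[]
3: 0x63 (blk 24, set 0) → L1-HIT  vc=[]
4: 0x60 (blk 24, set 0) → L1-HIT  vc=[]
5: 0x7e (blk 31, set 7) → MISS  vc=[]
6: 0x62 (blk 24, set 0) → L1-HIT  vc=[]
7: 0x4d (blk 19, set 3) → L1-HIT  vc=[]
8: 0xae (blk 43, set 3) → MISS  vc=[19]
9: 0x5a (blk 22, set 6) → MISS  vc=[19, 30]
10: 0x5b (blk 22, set 6) → L1-HIT  vc=[19, 30]
11: 0x4d (blk 19, set 3) → VC-HIT  vc=[43, 30]
12: 0x63 (blk 24, set 0) → L1-HIT  vc=[43, 30]
13: 0x7b (blk 30, set 6) → VC-HIT  vc=[43, 22]
14: 0x62 (blk 24, set 0) → L1-HIT  vc=[43, 22]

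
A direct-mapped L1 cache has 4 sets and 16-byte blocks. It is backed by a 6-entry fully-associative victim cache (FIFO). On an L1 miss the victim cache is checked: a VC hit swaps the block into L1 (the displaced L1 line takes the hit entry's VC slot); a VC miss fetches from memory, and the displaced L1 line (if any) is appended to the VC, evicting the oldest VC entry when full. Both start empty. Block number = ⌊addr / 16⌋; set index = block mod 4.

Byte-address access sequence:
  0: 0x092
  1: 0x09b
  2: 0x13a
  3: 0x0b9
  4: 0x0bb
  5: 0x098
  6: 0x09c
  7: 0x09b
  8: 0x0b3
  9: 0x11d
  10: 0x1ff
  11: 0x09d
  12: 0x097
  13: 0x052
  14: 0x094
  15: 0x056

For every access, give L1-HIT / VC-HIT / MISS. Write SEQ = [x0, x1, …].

0: 0x92 (blk 9, set 1) → MISS  vc=[]
1: 0x9b (blk 9, set 1) → L1-HIT  vc=[]
2: 0x13a (blk 19, set 3) → MISS  vc=[]
3: 0xb9 (blk 11, set 3) → MISS  vc=[19]
4: 0xbb (blk 11, set 3) → L1-HIT  vc=[19]
5: 0x98 (blk 9, set 1) → L1-HIT  vc=[19]
6: 0x9c (blk 9, set 1) → L1-HIT  vc=[19]
7: 0x9b (blk 9, set 1) → L1-HIT  vc=[19]
8: 0xb3 (blk 11, set 3) → L1-HIT  vc=[19]
9: 0x11d (blk 17, set 1) → MISS  vc=[19, 9]
10: 0x1ff (blk 31, set 3) → MISS  vc=[19, 9, 11]
11: 0x9d (blk 9, set 1) → VC-HIT  vc=[19, 17, 11]
12: 0x97 (blk 9, set 1) → L1-HIT  vc=[19, 17, 11]
13: 0x52 (blk 5, set 1) → MISS  vc=[19, 17, 11, 9]
14: 0x94 (blk 9, set 1) → VC-HIT  vc=[19, 17, 11, 5]
15: 0x56 (blk 5, set 1) → VC-HIT  vc=[19, 17, 11, 9]

SEQ = [MISS, L1-HIT, MISS, MISS, L1-HIT, L1-HIT, L1-HIT, L1-HIT, L1-HIT, MISS, MISS, VC-HIT, L1-HIT, MISS, VC-HIT, VC-HIT]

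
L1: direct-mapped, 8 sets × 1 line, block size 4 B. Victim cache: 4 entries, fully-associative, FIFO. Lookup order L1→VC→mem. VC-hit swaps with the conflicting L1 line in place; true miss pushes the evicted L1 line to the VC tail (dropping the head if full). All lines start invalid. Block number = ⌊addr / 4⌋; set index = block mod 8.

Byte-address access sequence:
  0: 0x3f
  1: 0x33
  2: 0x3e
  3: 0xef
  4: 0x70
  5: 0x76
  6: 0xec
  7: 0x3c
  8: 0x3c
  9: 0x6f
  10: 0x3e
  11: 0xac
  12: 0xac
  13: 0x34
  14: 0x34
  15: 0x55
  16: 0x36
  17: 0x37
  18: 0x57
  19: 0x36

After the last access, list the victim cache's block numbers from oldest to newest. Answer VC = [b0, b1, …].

  [0] addr=0x3f blk=15 s=7: MISS | VC []
  [1] addr=0x33 blk=12 s=4: MISS | VC []
  [2] addr=0x3e blk=15 s=7: L1-HIT | VC []
  [3] addr=0xef blk=59 s=3: MISS | VC []
  [4] addr=0x70 blk=28 s=4: MISS | VC [12]
  [5] addr=0x76 blk=29 s=5: MISS | VC [12]
  [6] addr=0xec blk=59 s=3: L1-HIT | VC [12]
  [7] addr=0x3c blk=15 s=7: L1-HIT | VC [12]
  [8] addr=0x3c blk=15 s=7: L1-HIT | VC [12]
  [9] addr=0x6f blk=27 s=3: MISS | VC [12, 59]
  [10] addr=0x3e blk=15 s=7: L1-HIT | VC [12, 59]
  [11] addr=0xac blk=43 s=3: MISS | VC [12, 59, 27]
  [12] addr=0xac blk=43 s=3: L1-HIT | VC [12, 59, 27]
  [13] addr=0x34 blk=13 s=5: MISS | VC [12, 59, 27, 29]
  [14] addr=0x34 blk=13 s=5: L1-HIT | VC [12, 59, 27, 29]
  [15] addr=0x55 blk=21 s=5: MISS | VC [59, 27, 29, 13]
  [16] addr=0x36 blk=13 s=5: VC-HIT | VC [59, 27, 29, 21]
  [17] addr=0x37 blk=13 s=5: L1-HIT | VC [59, 27, 29, 21]
  [18] addr=0x57 blk=21 s=5: VC-HIT | VC [59, 27, 29, 13]
  [19] addr=0x36 blk=13 s=5: VC-HIT | VC [59, 27, 29, 21]

VC = [59, 27, 29, 21]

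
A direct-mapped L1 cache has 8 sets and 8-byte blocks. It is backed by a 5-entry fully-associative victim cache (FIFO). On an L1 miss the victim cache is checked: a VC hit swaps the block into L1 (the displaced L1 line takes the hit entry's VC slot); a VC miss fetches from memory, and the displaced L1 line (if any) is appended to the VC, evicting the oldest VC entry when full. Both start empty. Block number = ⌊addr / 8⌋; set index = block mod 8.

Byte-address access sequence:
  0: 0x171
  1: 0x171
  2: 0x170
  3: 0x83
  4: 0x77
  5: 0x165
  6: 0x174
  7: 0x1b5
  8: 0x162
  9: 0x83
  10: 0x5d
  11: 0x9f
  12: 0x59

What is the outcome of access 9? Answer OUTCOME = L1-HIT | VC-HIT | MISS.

OUTCOME = L1-HIT

#0 0x171→b46/s6 MISS; vc=[]
#1 0x171→b46/s6 L1-HIT; vc=[]
#2 0x170→b46/s6 L1-HIT; vc=[]
#3 0x83→b16/s0 MISS; vc=[]
#4 0x77→b14/s6 MISS; vc=[46]
#5 0x165→b44/s4 MISS; vc=[46]
#6 0x174→b46/s6 VC-HIT; vc=[14]
#7 0x1b5→b54/s6 MISS; vc=[14,46]
#8 0x162→b44/s4 L1-HIT; vc=[14,46]
#9 0x83→b16/s0 L1-HIT; vc=[14,46]
#10 0x5d→b11/s3 MISS; vc=[14,46]
#11 0x9f→b19/s3 MISS; vc=[14,46,11]
#12 0x59→b11/s3 VC-HIT; vc=[14,46,19]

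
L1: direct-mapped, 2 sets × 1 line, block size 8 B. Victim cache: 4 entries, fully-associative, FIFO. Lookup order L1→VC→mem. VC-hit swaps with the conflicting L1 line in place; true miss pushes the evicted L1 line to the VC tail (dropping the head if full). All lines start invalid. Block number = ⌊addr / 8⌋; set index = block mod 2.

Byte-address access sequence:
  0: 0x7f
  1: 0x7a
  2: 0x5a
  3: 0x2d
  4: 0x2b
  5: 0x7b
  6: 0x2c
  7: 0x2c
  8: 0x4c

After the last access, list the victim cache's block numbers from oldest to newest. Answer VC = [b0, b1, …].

  [0] addr=0x7f blk=15 s=1: MISS | VC []
  [1] addr=0x7a blk=15 s=1: L1-HIT | VC []
  [2] addr=0x5a blk=11 s=1: MISS | VC [15]
  [3] addr=0x2d blk=5 s=1: MISS | VC [15, 11]
  [4] addr=0x2b blk=5 s=1: L1-HIT | VC [15, 11]
  [5] addr=0x7b blk=15 s=1: VC-HIT | VC [5, 11]
  [6] addr=0x2c blk=5 s=1: VC-HIT | VC [15, 11]
  [7] addr=0x2c blk=5 s=1: L1-HIT | VC [15, 11]
  [8] addr=0x4c blk=9 s=1: MISS | VC [15, 11, 5]

VC = [15, 11, 5]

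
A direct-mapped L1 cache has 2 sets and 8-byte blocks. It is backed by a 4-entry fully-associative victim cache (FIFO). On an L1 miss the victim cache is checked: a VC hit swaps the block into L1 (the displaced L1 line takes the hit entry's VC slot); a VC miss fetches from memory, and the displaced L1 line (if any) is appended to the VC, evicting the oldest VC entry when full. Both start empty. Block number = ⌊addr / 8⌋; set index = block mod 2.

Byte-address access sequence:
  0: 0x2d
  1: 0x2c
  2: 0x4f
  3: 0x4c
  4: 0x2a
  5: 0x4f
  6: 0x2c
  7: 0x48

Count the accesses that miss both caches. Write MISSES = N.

MISSES = 2

  [0] addr=0x2d blk=5 s=1: MISS | VC []
  [1] addr=0x2c blk=5 s=1: L1-HIT | VC []
  [2] addr=0x4f blk=9 s=1: MISS | VC [5]
  [3] addr=0x4c blk=9 s=1: L1-HIT | VC [5]
  [4] addr=0x2a blk=5 s=1: VC-HIT | VC [9]
  [5] addr=0x4f blk=9 s=1: VC-HIT | VC [5]
  [6] addr=0x2c blk=5 s=1: VC-HIT | VC [9]
  [7] addr=0x48 blk=9 s=1: VC-HIT | VC [5]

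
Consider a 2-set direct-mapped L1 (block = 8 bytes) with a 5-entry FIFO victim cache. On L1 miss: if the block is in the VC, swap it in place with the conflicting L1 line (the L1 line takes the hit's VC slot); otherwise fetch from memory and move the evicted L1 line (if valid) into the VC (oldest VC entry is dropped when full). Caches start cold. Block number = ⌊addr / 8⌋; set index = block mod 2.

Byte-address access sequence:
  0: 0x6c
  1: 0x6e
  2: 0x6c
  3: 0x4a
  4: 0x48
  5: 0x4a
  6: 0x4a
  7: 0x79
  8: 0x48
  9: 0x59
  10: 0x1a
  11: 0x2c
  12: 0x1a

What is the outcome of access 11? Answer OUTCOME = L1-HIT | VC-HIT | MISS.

OUTCOME = MISS

0: 0x6c (blk 13, set 1) → MISS  vc=[]
1: 0x6e (blk 13, set 1) → L1-HIT  vc=[]
2: 0x6c (blk 13, set 1) → L1-HIT  vc=[]
3: 0x4a (blk 9, set 1) → MISS  vc=[13]
4: 0x48 (blk 9, set 1) → L1-HIT  vc=[13]
5: 0x4a (blk 9, set 1) → L1-HIT  vc=[13]
6: 0x4a (blk 9, set 1) → L1-HIT  vc=[13]
7: 0x79 (blk 15, set 1) → MISS  vc=[13, 9]
8: 0x48 (blk 9, set 1) → VC-HIT  vc=[13, 15]
9: 0x59 (blk 11, set 1) → MISS  vc=[13, 15, 9]
10: 0x1a (blk 3, set 1) → MISS  vc=[13, 15, 9, 11]
11: 0x2c (blk 5, set 1) → MISS  vc=[13, 15, 9, 11, 3]
12: 0x1a (blk 3, set 1) → VC-HIT  vc=[13, 15, 9, 11, 5]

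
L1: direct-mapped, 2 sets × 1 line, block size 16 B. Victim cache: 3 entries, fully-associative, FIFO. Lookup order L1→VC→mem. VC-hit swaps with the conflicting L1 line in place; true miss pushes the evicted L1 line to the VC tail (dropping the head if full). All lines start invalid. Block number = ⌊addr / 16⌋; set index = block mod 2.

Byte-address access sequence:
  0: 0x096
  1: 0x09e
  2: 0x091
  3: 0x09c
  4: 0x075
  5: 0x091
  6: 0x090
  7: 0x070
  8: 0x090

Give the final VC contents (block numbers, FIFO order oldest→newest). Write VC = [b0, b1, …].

VC = [7]

  [0] addr=0x96 blk=9 s=1: MISS | VC []
  [1] addr=0x9e blk=9 s=1: L1-HIT | VC []
  [2] addr=0x91 blk=9 s=1: L1-HIT | VC []
  [3] addr=0x9c blk=9 s=1: L1-HIT | VC []
  [4] addr=0x75 blk=7 s=1: MISS | VC [9]
  [5] addr=0x91 blk=9 s=1: VC-HIT | VC [7]
  [6] addr=0x90 blk=9 s=1: L1-HIT | VC [7]
  [7] addr=0x70 blk=7 s=1: VC-HIT | VC [9]
  [8] addr=0x90 blk=9 s=1: VC-HIT | VC [7]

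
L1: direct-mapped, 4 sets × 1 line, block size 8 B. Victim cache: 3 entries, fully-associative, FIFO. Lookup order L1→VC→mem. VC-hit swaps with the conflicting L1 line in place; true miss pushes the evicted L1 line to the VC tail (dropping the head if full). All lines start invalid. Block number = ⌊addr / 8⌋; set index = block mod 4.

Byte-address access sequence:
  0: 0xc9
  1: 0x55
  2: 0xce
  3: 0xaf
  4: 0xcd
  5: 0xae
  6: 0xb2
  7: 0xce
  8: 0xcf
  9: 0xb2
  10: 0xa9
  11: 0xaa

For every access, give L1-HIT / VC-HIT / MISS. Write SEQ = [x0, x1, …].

SEQ = [MISS, MISS, L1-HIT, MISS, VC-HIT, VC-HIT, MISS, VC-HIT, L1-HIT, L1-HIT, VC-HIT, L1-HIT]

#0 0xc9→b25/s1 MISS; vc=[]
#1 0x55→b10/s2 MISS; vc=[]
#2 0xce→b25/s1 L1-HIT; vc=[]
#3 0xaf→b21/s1 MISS; vc=[25]
#4 0xcd→b25/s1 VC-HIT; vc=[21]
#5 0xae→b21/s1 VC-HIT; vc=[25]
#6 0xb2→b22/s2 MISS; vc=[25,10]
#7 0xce→b25/s1 VC-HIT; vc=[21,10]
#8 0xcf→b25/s1 L1-HIT; vc=[21,10]
#9 0xb2→b22/s2 L1-HIT; vc=[21,10]
#10 0xa9→b21/s1 VC-HIT; vc=[25,10]
#11 0xaa→b21/s1 L1-HIT; vc=[25,10]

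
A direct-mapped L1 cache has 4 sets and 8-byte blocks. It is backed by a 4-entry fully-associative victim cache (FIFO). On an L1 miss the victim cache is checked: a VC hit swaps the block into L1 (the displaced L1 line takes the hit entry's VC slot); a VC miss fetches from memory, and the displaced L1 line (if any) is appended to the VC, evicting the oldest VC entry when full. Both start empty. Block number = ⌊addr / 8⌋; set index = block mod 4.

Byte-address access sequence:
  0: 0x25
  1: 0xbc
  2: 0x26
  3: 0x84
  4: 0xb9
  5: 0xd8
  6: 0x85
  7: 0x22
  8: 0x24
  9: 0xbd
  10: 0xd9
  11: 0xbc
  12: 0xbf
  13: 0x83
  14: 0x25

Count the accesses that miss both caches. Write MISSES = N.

  [0] addr=0x25 blk=4 s=0: MISS | VC []
  [1] addr=0xbc blk=23 s=3: MISS | VC []
  [2] addr=0x26 blk=4 s=0: L1-HIT | VC []
  [3] addr=0x84 blk=16 s=0: MISS | VC [4]
  [4] addr=0xb9 blk=23 s=3: L1-HIT | VC [4]
  [5] addr=0xd8 blk=27 s=3: MISS | VC [4, 23]
  [6] addr=0x85 blk=16 s=0: L1-HIT | VC [4, 23]
  [7] addr=0x22 blk=4 s=0: VC-HIT | VC [16, 23]
  [8] addr=0x24 blk=4 s=0: L1-HIT | VC [16, 23]
  [9] addr=0xbd blk=23 s=3: VC-HIT | VC [16, 27]
  [10] addr=0xd9 blk=27 s=3: VC-HIT | VC [16, 23]
  [11] addr=0xbc blk=23 s=3: VC-HIT | VC [16, 27]
  [12] addr=0xbf blk=23 s=3: L1-HIT | VC [16, 27]
  [13] addr=0x83 blk=16 s=0: VC-HIT | VC [4, 27]
  [14] addr=0x25 blk=4 s=0: VC-HIT | VC [16, 27]

MISSES = 4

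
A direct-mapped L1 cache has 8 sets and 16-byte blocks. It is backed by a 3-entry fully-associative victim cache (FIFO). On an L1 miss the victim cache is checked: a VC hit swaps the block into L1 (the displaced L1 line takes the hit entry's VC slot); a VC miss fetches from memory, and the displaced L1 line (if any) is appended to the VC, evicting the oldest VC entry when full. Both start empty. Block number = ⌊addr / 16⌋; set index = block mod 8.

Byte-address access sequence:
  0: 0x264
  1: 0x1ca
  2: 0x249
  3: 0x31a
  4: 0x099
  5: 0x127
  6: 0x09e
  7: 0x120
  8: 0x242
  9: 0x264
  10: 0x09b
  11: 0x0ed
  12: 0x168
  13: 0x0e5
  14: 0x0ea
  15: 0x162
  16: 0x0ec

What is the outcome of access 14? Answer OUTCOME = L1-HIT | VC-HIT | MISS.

#0 0x264→b38/s6 MISS; vc=[]
#1 0x1ca→b28/s4 MISS; vc=[]
#2 0x249→b36/s4 MISS; vc=[28]
#3 0x31a→b49/s1 MISS; vc=[28]
#4 0x99→b9/s1 MISS; vc=[28,49]
#5 0x127→b18/s2 MISS; vc=[28,49]
#6 0x9e→b9/s1 L1-HIT; vc=[28,49]
#7 0x120→b18/s2 L1-HIT; vc=[28,49]
#8 0x242→b36/s4 L1-HIT; vc=[28,49]
#9 0x264→b38/s6 L1-HIT; vc=[28,49]
#10 0x9b→b9/s1 L1-HIT; vc=[28,49]
#11 0xed→b14/s6 MISS; vc=[28,49,38]
#12 0x168→b22/s6 MISS; vc=[49,38,14]
#13 0xe5→b14/s6 VC-HIT; vc=[49,38,22]
#14 0xea→b14/s6 L1-HIT; vc=[49,38,22]
#15 0x162→b22/s6 VC-HIT; vc=[49,38,14]
#16 0xec→b14/s6 VC-HIT; vc=[49,38,22]

OUTCOME = L1-HIT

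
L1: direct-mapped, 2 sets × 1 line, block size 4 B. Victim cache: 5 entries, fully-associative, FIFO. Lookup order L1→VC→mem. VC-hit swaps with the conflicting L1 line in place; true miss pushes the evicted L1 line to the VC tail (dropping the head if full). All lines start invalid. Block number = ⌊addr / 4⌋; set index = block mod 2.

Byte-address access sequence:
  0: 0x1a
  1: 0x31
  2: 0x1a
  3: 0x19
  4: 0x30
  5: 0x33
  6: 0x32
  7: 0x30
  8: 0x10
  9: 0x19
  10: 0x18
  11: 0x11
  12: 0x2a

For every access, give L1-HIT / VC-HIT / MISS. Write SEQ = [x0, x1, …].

SEQ = [MISS, MISS, VC-HIT, L1-HIT, VC-HIT, L1-HIT, L1-HIT, L1-HIT, MISS, VC-HIT, L1-HIT, VC-HIT, MISS]

0: 0x1a (blk 6, set 0) → MISS  vc=[]
1: 0x31 (blk 12, set 0) → MISS  vc=[6]
2: 0x1a (blk 6, set 0) → VC-HIT  vc=[12]
3: 0x19 (blk 6, set 0) → L1-HIT  vc=[12]
4: 0x30 (blk 12, set 0) → VC-HIT  vc=[6]
5: 0x33 (blk 12, set 0) → L1-HIT  vc=[6]
6: 0x32 (blk 12, set 0) → L1-HIT  vc=[6]
7: 0x30 (blk 12, set 0) → L1-HIT  vc=[6]
8: 0x10 (blk 4, set 0) → MISS  vc=[6, 12]
9: 0x19 (blk 6, set 0) → VC-HIT  vc=[4, 12]
10: 0x18 (blk 6, set 0) → L1-HIT  vc=[4, 12]
11: 0x11 (blk 4, set 0) → VC-HIT  vc=[6, 12]
12: 0x2a (blk 10, set 0) → MISS  vc=[6, 12, 4]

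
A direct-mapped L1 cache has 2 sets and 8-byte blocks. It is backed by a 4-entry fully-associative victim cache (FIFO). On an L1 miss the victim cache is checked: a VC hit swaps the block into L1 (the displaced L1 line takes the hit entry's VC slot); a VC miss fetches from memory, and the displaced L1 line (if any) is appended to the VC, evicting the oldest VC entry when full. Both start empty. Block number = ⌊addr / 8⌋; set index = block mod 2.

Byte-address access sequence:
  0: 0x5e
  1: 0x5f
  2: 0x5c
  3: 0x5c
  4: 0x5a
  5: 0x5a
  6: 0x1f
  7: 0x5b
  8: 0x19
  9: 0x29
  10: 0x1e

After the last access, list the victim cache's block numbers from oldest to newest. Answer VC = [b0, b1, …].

  [0] addr=0x5e blk=11 s=1: MISS | VC []
  [1] addr=0x5f blk=11 s=1: L1-HIT | VC []
  [2] addr=0x5c blk=11 s=1: L1-HIT | VC []
  [3] addr=0x5c blk=11 s=1: L1-HIT | VC []
  [4] addr=0x5a blk=11 s=1: L1-HIT | VC []
  [5] addr=0x5a blk=11 s=1: L1-HIT | VC []
  [6] addr=0x1f blk=3 s=1: MISS | VC [11]
  [7] addr=0x5b blk=11 s=1: VC-HIT | VC [3]
  [8] addr=0x19 blk=3 s=1: VC-HIT | VC [11]
  [9] addr=0x29 blk=5 s=1: MISS | VC [11, 3]
  [10] addr=0x1e blk=3 s=1: VC-HIT | VC [11, 5]

VC = [11, 5]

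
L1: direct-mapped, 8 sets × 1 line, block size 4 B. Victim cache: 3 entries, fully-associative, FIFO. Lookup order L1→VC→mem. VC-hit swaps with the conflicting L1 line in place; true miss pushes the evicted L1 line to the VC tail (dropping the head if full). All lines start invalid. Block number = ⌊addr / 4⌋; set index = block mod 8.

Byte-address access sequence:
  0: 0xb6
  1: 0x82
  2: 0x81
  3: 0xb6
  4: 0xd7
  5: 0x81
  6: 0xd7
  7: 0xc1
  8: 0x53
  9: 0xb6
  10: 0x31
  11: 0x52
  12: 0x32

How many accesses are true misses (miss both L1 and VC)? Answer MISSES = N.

MISSES = 6

0: 0xb6 (blk 45, set 5) → MISS  vc=[]
1: 0x82 (blk 32, set 0) → MISS  vc=[]
2: 0x81 (blk 32, set 0) → L1-HIT  vc=[]
3: 0xb6 (blk 45, set 5) → L1-HIT  vc=[]
4: 0xd7 (blk 53, set 5) → MISS  vc=[45]
5: 0x81 (blk 32, set 0) → L1-HIT  vc=[45]
6: 0xd7 (blk 53, set 5) → L1-HIT  vc=[45]
7: 0xc1 (blk 48, set 0) → MISS  vc=[45, 32]
8: 0x53 (blk 20, set 4) → MISS  vc=[45, 32]
9: 0xb6 (blk 45, set 5) → VC-HIT  vc=[53, 32]
10: 0x31 (blk 12, set 4) → MISS  vc=[53, 32, 20]
11: 0x52 (blk 20, set 4) → VC-HIT  vc=[53, 32, 12]
12: 0x32 (blk 12, set 4) → VC-HIT  vc=[53, 32, 20]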